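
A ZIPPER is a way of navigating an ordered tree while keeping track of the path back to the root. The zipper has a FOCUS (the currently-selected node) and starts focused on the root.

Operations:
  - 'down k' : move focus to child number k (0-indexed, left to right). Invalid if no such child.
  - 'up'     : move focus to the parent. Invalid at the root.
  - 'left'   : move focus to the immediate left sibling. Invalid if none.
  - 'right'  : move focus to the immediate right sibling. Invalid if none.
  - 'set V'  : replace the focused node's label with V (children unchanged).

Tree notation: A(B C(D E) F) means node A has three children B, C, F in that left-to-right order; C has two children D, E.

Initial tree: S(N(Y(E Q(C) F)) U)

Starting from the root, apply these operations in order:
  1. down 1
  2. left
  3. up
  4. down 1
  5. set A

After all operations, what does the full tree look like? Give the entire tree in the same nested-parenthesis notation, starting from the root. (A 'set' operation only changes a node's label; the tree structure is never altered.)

Answer: S(N(Y(E Q(C) F)) A)

Derivation:
Step 1 (down 1): focus=U path=1 depth=1 children=[] left=['N'] right=[] parent=S
Step 2 (left): focus=N path=0 depth=1 children=['Y'] left=[] right=['U'] parent=S
Step 3 (up): focus=S path=root depth=0 children=['N', 'U'] (at root)
Step 4 (down 1): focus=U path=1 depth=1 children=[] left=['N'] right=[] parent=S
Step 5 (set A): focus=A path=1 depth=1 children=[] left=['N'] right=[] parent=S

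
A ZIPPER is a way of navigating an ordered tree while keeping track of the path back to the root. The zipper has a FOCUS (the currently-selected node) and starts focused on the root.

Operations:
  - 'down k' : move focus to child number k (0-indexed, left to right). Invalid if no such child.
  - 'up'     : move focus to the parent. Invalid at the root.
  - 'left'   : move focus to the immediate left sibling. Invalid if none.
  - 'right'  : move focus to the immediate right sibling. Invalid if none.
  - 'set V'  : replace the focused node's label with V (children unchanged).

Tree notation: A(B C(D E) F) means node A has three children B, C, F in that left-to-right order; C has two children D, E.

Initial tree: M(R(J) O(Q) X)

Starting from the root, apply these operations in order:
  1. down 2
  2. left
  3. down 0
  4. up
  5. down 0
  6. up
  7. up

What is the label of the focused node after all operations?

Step 1 (down 2): focus=X path=2 depth=1 children=[] left=['R', 'O'] right=[] parent=M
Step 2 (left): focus=O path=1 depth=1 children=['Q'] left=['R'] right=['X'] parent=M
Step 3 (down 0): focus=Q path=1/0 depth=2 children=[] left=[] right=[] parent=O
Step 4 (up): focus=O path=1 depth=1 children=['Q'] left=['R'] right=['X'] parent=M
Step 5 (down 0): focus=Q path=1/0 depth=2 children=[] left=[] right=[] parent=O
Step 6 (up): focus=O path=1 depth=1 children=['Q'] left=['R'] right=['X'] parent=M
Step 7 (up): focus=M path=root depth=0 children=['R', 'O', 'X'] (at root)

Answer: M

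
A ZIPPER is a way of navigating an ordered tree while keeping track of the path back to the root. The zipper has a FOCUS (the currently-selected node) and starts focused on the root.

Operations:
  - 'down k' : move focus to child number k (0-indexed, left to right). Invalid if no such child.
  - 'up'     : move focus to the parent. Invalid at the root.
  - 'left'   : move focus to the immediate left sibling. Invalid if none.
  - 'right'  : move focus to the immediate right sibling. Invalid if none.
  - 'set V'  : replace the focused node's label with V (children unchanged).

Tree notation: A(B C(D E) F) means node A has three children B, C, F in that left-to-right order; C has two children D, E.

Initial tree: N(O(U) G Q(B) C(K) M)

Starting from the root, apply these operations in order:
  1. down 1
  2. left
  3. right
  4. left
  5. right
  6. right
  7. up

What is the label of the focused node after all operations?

Answer: N

Derivation:
Step 1 (down 1): focus=G path=1 depth=1 children=[] left=['O'] right=['Q', 'C', 'M'] parent=N
Step 2 (left): focus=O path=0 depth=1 children=['U'] left=[] right=['G', 'Q', 'C', 'M'] parent=N
Step 3 (right): focus=G path=1 depth=1 children=[] left=['O'] right=['Q', 'C', 'M'] parent=N
Step 4 (left): focus=O path=0 depth=1 children=['U'] left=[] right=['G', 'Q', 'C', 'M'] parent=N
Step 5 (right): focus=G path=1 depth=1 children=[] left=['O'] right=['Q', 'C', 'M'] parent=N
Step 6 (right): focus=Q path=2 depth=1 children=['B'] left=['O', 'G'] right=['C', 'M'] parent=N
Step 7 (up): focus=N path=root depth=0 children=['O', 'G', 'Q', 'C', 'M'] (at root)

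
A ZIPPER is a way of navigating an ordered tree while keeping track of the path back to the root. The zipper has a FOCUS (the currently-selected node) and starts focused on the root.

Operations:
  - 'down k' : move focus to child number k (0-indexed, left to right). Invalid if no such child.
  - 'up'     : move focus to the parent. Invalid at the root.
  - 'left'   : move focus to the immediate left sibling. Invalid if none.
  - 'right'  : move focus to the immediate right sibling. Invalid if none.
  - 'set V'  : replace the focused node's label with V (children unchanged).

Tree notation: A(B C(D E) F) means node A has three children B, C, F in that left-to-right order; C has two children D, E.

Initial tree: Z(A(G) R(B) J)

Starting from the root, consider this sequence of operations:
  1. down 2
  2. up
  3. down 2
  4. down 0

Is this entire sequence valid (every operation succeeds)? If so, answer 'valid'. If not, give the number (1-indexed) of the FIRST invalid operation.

Step 1 (down 2): focus=J path=2 depth=1 children=[] left=['A', 'R'] right=[] parent=Z
Step 2 (up): focus=Z path=root depth=0 children=['A', 'R', 'J'] (at root)
Step 3 (down 2): focus=J path=2 depth=1 children=[] left=['A', 'R'] right=[] parent=Z
Step 4 (down 0): INVALID

Answer: 4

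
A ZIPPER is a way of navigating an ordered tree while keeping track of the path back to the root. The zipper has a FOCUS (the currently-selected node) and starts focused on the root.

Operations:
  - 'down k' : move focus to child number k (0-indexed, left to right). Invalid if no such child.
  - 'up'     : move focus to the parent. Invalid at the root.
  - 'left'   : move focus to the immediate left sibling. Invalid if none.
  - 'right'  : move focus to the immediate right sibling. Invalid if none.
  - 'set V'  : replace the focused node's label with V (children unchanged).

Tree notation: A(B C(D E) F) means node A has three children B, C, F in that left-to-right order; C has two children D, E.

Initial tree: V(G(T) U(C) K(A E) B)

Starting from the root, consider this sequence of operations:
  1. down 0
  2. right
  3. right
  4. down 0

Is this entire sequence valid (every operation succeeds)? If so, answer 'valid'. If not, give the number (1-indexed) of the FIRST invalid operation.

Answer: valid

Derivation:
Step 1 (down 0): focus=G path=0 depth=1 children=['T'] left=[] right=['U', 'K', 'B'] parent=V
Step 2 (right): focus=U path=1 depth=1 children=['C'] left=['G'] right=['K', 'B'] parent=V
Step 3 (right): focus=K path=2 depth=1 children=['A', 'E'] left=['G', 'U'] right=['B'] parent=V
Step 4 (down 0): focus=A path=2/0 depth=2 children=[] left=[] right=['E'] parent=K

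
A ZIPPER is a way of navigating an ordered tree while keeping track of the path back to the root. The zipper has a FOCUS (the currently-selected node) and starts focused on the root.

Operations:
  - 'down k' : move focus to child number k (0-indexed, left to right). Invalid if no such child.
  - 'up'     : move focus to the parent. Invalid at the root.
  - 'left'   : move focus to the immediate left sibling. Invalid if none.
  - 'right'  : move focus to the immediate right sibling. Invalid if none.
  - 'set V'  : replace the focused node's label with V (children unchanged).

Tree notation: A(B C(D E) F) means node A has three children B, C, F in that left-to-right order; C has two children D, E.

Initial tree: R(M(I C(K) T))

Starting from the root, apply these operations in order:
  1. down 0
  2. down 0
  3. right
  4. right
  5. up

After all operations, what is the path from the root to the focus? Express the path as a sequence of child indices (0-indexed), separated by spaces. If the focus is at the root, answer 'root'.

Step 1 (down 0): focus=M path=0 depth=1 children=['I', 'C', 'T'] left=[] right=[] parent=R
Step 2 (down 0): focus=I path=0/0 depth=2 children=[] left=[] right=['C', 'T'] parent=M
Step 3 (right): focus=C path=0/1 depth=2 children=['K'] left=['I'] right=['T'] parent=M
Step 4 (right): focus=T path=0/2 depth=2 children=[] left=['I', 'C'] right=[] parent=M
Step 5 (up): focus=M path=0 depth=1 children=['I', 'C', 'T'] left=[] right=[] parent=R

Answer: 0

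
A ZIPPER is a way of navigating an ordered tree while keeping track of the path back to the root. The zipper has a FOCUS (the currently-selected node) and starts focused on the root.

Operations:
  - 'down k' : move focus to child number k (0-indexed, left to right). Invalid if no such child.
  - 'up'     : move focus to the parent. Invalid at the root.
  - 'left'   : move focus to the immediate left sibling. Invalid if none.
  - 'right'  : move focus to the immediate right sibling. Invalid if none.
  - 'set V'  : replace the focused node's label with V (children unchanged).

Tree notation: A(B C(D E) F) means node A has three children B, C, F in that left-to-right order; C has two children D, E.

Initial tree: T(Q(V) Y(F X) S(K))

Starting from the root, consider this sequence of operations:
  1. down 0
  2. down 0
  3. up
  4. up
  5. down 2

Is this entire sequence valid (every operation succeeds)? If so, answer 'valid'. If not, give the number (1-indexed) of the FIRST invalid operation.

Step 1 (down 0): focus=Q path=0 depth=1 children=['V'] left=[] right=['Y', 'S'] parent=T
Step 2 (down 0): focus=V path=0/0 depth=2 children=[] left=[] right=[] parent=Q
Step 3 (up): focus=Q path=0 depth=1 children=['V'] left=[] right=['Y', 'S'] parent=T
Step 4 (up): focus=T path=root depth=0 children=['Q', 'Y', 'S'] (at root)
Step 5 (down 2): focus=S path=2 depth=1 children=['K'] left=['Q', 'Y'] right=[] parent=T

Answer: valid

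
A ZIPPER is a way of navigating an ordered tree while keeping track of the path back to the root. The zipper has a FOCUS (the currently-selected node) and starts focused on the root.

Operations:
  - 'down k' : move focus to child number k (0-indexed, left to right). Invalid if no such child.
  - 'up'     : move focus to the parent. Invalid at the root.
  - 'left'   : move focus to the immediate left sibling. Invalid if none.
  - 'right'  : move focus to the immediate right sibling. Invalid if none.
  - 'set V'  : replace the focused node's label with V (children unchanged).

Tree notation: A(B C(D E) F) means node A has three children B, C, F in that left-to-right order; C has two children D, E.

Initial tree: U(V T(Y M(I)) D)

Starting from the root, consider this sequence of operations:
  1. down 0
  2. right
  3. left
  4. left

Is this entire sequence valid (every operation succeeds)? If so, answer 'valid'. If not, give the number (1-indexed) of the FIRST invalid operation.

Answer: 4

Derivation:
Step 1 (down 0): focus=V path=0 depth=1 children=[] left=[] right=['T', 'D'] parent=U
Step 2 (right): focus=T path=1 depth=1 children=['Y', 'M'] left=['V'] right=['D'] parent=U
Step 3 (left): focus=V path=0 depth=1 children=[] left=[] right=['T', 'D'] parent=U
Step 4 (left): INVALID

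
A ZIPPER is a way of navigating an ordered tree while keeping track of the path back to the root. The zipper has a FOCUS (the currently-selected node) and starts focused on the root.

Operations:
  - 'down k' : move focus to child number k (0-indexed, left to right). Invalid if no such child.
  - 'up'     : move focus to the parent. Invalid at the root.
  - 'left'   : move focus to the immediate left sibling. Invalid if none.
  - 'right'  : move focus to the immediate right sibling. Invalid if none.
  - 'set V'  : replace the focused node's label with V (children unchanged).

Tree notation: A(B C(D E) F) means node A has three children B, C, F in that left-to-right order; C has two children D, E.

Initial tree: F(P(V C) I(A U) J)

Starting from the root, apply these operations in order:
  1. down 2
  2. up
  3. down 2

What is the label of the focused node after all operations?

Answer: J

Derivation:
Step 1 (down 2): focus=J path=2 depth=1 children=[] left=['P', 'I'] right=[] parent=F
Step 2 (up): focus=F path=root depth=0 children=['P', 'I', 'J'] (at root)
Step 3 (down 2): focus=J path=2 depth=1 children=[] left=['P', 'I'] right=[] parent=F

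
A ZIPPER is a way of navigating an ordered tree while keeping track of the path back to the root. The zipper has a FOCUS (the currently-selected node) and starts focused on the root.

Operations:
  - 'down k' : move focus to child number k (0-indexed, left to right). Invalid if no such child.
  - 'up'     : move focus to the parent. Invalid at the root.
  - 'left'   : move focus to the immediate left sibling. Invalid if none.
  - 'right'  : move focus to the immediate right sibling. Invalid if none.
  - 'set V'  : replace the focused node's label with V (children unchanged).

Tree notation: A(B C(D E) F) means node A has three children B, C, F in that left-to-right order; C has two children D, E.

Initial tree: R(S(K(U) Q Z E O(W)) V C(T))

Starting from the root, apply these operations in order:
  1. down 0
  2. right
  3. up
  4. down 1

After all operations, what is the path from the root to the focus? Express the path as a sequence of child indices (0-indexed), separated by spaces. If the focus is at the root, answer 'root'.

Answer: 1

Derivation:
Step 1 (down 0): focus=S path=0 depth=1 children=['K', 'Q', 'Z', 'E', 'O'] left=[] right=['V', 'C'] parent=R
Step 2 (right): focus=V path=1 depth=1 children=[] left=['S'] right=['C'] parent=R
Step 3 (up): focus=R path=root depth=0 children=['S', 'V', 'C'] (at root)
Step 4 (down 1): focus=V path=1 depth=1 children=[] left=['S'] right=['C'] parent=R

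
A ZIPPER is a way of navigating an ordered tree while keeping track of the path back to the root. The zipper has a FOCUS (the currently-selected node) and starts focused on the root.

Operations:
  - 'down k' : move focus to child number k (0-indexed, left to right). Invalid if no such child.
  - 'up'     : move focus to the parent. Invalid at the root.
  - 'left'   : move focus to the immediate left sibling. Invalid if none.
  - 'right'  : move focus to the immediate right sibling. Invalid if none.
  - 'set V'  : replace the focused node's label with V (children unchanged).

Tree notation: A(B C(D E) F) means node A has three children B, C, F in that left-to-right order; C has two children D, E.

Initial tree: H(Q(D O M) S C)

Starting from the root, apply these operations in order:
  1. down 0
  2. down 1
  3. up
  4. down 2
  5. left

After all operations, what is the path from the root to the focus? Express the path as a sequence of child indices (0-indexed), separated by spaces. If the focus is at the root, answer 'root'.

Step 1 (down 0): focus=Q path=0 depth=1 children=['D', 'O', 'M'] left=[] right=['S', 'C'] parent=H
Step 2 (down 1): focus=O path=0/1 depth=2 children=[] left=['D'] right=['M'] parent=Q
Step 3 (up): focus=Q path=0 depth=1 children=['D', 'O', 'M'] left=[] right=['S', 'C'] parent=H
Step 4 (down 2): focus=M path=0/2 depth=2 children=[] left=['D', 'O'] right=[] parent=Q
Step 5 (left): focus=O path=0/1 depth=2 children=[] left=['D'] right=['M'] parent=Q

Answer: 0 1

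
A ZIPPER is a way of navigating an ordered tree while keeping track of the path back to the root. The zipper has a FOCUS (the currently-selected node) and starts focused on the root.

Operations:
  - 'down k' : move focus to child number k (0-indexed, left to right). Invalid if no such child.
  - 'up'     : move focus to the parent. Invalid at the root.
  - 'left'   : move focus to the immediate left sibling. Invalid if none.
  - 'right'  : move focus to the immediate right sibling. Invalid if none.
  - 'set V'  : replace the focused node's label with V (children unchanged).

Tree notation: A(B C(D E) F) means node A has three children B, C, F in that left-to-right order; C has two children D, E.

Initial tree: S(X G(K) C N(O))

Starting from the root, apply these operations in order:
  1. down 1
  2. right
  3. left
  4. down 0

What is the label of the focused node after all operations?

Answer: K

Derivation:
Step 1 (down 1): focus=G path=1 depth=1 children=['K'] left=['X'] right=['C', 'N'] parent=S
Step 2 (right): focus=C path=2 depth=1 children=[] left=['X', 'G'] right=['N'] parent=S
Step 3 (left): focus=G path=1 depth=1 children=['K'] left=['X'] right=['C', 'N'] parent=S
Step 4 (down 0): focus=K path=1/0 depth=2 children=[] left=[] right=[] parent=G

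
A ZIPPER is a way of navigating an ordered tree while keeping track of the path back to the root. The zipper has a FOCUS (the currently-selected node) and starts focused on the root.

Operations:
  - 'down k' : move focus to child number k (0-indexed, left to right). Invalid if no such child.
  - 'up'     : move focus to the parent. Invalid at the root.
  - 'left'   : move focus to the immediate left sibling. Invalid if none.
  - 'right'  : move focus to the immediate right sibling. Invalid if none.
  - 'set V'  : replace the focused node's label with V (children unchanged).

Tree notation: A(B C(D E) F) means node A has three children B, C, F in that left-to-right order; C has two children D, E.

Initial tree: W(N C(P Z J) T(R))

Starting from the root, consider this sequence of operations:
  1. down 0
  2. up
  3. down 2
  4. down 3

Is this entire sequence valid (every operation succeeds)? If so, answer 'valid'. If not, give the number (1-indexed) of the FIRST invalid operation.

Answer: 4

Derivation:
Step 1 (down 0): focus=N path=0 depth=1 children=[] left=[] right=['C', 'T'] parent=W
Step 2 (up): focus=W path=root depth=0 children=['N', 'C', 'T'] (at root)
Step 3 (down 2): focus=T path=2 depth=1 children=['R'] left=['N', 'C'] right=[] parent=W
Step 4 (down 3): INVALID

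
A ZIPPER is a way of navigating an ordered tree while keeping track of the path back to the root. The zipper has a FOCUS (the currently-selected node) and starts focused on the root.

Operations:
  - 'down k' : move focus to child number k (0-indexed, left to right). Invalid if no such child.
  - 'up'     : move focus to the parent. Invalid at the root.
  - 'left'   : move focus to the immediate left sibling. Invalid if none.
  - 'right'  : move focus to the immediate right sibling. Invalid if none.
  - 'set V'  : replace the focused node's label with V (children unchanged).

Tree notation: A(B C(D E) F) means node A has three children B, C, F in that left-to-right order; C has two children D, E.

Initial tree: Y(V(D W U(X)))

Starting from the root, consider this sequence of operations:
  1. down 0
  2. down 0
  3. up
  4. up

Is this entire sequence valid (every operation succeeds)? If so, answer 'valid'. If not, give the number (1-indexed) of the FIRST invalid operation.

Step 1 (down 0): focus=V path=0 depth=1 children=['D', 'W', 'U'] left=[] right=[] parent=Y
Step 2 (down 0): focus=D path=0/0 depth=2 children=[] left=[] right=['W', 'U'] parent=V
Step 3 (up): focus=V path=0 depth=1 children=['D', 'W', 'U'] left=[] right=[] parent=Y
Step 4 (up): focus=Y path=root depth=0 children=['V'] (at root)

Answer: valid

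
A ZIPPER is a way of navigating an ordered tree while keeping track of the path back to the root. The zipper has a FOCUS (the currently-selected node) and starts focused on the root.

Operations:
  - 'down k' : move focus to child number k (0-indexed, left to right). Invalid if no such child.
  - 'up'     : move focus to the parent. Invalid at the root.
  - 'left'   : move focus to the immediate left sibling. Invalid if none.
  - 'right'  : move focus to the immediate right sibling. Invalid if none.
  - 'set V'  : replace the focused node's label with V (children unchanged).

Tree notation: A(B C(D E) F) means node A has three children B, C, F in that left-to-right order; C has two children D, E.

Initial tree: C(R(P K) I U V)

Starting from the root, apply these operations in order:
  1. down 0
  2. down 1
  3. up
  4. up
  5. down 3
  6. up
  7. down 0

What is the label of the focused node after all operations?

Answer: R

Derivation:
Step 1 (down 0): focus=R path=0 depth=1 children=['P', 'K'] left=[] right=['I', 'U', 'V'] parent=C
Step 2 (down 1): focus=K path=0/1 depth=2 children=[] left=['P'] right=[] parent=R
Step 3 (up): focus=R path=0 depth=1 children=['P', 'K'] left=[] right=['I', 'U', 'V'] parent=C
Step 4 (up): focus=C path=root depth=0 children=['R', 'I', 'U', 'V'] (at root)
Step 5 (down 3): focus=V path=3 depth=1 children=[] left=['R', 'I', 'U'] right=[] parent=C
Step 6 (up): focus=C path=root depth=0 children=['R', 'I', 'U', 'V'] (at root)
Step 7 (down 0): focus=R path=0 depth=1 children=['P', 'K'] left=[] right=['I', 'U', 'V'] parent=C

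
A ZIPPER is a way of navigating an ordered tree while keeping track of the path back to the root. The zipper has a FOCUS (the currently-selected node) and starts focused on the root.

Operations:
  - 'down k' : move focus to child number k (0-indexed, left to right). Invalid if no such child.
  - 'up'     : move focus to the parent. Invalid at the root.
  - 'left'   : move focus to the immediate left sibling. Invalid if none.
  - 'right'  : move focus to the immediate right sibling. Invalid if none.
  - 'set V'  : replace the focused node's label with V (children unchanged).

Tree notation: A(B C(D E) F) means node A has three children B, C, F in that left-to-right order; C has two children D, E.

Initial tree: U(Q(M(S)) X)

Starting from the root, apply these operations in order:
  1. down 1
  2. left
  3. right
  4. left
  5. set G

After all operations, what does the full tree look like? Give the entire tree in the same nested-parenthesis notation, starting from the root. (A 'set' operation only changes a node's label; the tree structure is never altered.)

Step 1 (down 1): focus=X path=1 depth=1 children=[] left=['Q'] right=[] parent=U
Step 2 (left): focus=Q path=0 depth=1 children=['M'] left=[] right=['X'] parent=U
Step 3 (right): focus=X path=1 depth=1 children=[] left=['Q'] right=[] parent=U
Step 4 (left): focus=Q path=0 depth=1 children=['M'] left=[] right=['X'] parent=U
Step 5 (set G): focus=G path=0 depth=1 children=['M'] left=[] right=['X'] parent=U

Answer: U(G(M(S)) X)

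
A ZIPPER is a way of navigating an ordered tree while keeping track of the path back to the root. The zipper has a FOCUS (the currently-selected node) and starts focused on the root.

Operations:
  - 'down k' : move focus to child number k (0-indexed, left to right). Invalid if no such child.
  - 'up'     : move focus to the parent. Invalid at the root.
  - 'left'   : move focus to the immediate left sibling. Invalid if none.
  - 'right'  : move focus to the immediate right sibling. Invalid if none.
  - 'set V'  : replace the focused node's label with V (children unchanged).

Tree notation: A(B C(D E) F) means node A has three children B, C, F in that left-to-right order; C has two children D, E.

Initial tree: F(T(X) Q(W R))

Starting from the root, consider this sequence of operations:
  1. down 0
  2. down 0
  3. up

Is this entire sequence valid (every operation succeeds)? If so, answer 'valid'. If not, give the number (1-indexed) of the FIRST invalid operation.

Answer: valid

Derivation:
Step 1 (down 0): focus=T path=0 depth=1 children=['X'] left=[] right=['Q'] parent=F
Step 2 (down 0): focus=X path=0/0 depth=2 children=[] left=[] right=[] parent=T
Step 3 (up): focus=T path=0 depth=1 children=['X'] left=[] right=['Q'] parent=F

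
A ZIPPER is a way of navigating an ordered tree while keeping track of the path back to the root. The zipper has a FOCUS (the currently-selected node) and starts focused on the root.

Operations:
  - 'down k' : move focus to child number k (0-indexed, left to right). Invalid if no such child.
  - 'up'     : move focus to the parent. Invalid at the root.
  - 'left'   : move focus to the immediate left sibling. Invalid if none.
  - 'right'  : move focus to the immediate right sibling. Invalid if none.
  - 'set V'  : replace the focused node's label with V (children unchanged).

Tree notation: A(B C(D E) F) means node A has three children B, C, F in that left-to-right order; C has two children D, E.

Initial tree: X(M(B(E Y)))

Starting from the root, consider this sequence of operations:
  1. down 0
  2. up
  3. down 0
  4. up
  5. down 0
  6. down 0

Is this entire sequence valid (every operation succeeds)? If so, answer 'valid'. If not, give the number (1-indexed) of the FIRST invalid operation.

Answer: valid

Derivation:
Step 1 (down 0): focus=M path=0 depth=1 children=['B'] left=[] right=[] parent=X
Step 2 (up): focus=X path=root depth=0 children=['M'] (at root)
Step 3 (down 0): focus=M path=0 depth=1 children=['B'] left=[] right=[] parent=X
Step 4 (up): focus=X path=root depth=0 children=['M'] (at root)
Step 5 (down 0): focus=M path=0 depth=1 children=['B'] left=[] right=[] parent=X
Step 6 (down 0): focus=B path=0/0 depth=2 children=['E', 'Y'] left=[] right=[] parent=M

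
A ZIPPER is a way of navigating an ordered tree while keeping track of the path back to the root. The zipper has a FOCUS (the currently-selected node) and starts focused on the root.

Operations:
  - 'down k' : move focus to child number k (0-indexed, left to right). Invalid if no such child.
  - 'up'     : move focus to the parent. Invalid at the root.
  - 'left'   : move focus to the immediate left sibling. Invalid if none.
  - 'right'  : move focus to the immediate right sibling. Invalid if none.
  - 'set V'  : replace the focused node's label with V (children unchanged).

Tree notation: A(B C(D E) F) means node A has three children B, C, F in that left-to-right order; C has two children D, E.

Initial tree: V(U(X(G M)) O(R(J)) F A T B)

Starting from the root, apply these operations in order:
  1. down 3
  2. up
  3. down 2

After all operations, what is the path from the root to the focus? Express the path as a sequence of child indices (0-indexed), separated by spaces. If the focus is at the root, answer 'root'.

Answer: 2

Derivation:
Step 1 (down 3): focus=A path=3 depth=1 children=[] left=['U', 'O', 'F'] right=['T', 'B'] parent=V
Step 2 (up): focus=V path=root depth=0 children=['U', 'O', 'F', 'A', 'T', 'B'] (at root)
Step 3 (down 2): focus=F path=2 depth=1 children=[] left=['U', 'O'] right=['A', 'T', 'B'] parent=V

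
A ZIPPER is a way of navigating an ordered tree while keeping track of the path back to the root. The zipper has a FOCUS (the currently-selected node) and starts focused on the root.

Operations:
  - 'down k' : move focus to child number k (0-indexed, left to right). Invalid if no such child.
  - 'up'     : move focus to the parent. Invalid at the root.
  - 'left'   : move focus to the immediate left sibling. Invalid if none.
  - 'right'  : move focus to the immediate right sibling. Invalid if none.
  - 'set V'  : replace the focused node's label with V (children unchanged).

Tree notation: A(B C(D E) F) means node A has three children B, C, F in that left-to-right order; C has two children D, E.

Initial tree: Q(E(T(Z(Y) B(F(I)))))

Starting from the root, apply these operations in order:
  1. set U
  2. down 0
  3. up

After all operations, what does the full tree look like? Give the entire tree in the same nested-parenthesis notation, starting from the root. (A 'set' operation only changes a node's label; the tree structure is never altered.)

Answer: U(E(T(Z(Y) B(F(I)))))

Derivation:
Step 1 (set U): focus=U path=root depth=0 children=['E'] (at root)
Step 2 (down 0): focus=E path=0 depth=1 children=['T'] left=[] right=[] parent=U
Step 3 (up): focus=U path=root depth=0 children=['E'] (at root)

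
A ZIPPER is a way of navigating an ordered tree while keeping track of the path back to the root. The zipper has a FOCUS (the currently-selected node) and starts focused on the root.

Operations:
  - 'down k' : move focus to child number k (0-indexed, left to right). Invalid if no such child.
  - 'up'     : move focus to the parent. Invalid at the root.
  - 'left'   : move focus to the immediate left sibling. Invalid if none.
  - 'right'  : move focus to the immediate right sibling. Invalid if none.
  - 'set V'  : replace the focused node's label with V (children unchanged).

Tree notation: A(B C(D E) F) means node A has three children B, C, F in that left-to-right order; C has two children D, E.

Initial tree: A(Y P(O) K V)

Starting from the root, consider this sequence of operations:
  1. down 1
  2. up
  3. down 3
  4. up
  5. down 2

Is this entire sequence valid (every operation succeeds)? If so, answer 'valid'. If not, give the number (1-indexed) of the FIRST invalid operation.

Answer: valid

Derivation:
Step 1 (down 1): focus=P path=1 depth=1 children=['O'] left=['Y'] right=['K', 'V'] parent=A
Step 2 (up): focus=A path=root depth=0 children=['Y', 'P', 'K', 'V'] (at root)
Step 3 (down 3): focus=V path=3 depth=1 children=[] left=['Y', 'P', 'K'] right=[] parent=A
Step 4 (up): focus=A path=root depth=0 children=['Y', 'P', 'K', 'V'] (at root)
Step 5 (down 2): focus=K path=2 depth=1 children=[] left=['Y', 'P'] right=['V'] parent=A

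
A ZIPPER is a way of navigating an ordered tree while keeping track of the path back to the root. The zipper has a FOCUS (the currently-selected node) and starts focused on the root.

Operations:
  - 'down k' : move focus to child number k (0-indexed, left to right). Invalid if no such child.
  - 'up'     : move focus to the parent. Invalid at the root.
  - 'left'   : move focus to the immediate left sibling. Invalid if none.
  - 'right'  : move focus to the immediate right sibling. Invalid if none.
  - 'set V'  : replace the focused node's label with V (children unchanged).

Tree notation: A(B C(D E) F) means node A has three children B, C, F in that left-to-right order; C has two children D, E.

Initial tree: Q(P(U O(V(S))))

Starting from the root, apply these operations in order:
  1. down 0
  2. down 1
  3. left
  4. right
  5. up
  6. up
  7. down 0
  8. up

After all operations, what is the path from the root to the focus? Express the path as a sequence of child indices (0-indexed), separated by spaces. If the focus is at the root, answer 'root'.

Step 1 (down 0): focus=P path=0 depth=1 children=['U', 'O'] left=[] right=[] parent=Q
Step 2 (down 1): focus=O path=0/1 depth=2 children=['V'] left=['U'] right=[] parent=P
Step 3 (left): focus=U path=0/0 depth=2 children=[] left=[] right=['O'] parent=P
Step 4 (right): focus=O path=0/1 depth=2 children=['V'] left=['U'] right=[] parent=P
Step 5 (up): focus=P path=0 depth=1 children=['U', 'O'] left=[] right=[] parent=Q
Step 6 (up): focus=Q path=root depth=0 children=['P'] (at root)
Step 7 (down 0): focus=P path=0 depth=1 children=['U', 'O'] left=[] right=[] parent=Q
Step 8 (up): focus=Q path=root depth=0 children=['P'] (at root)

Answer: root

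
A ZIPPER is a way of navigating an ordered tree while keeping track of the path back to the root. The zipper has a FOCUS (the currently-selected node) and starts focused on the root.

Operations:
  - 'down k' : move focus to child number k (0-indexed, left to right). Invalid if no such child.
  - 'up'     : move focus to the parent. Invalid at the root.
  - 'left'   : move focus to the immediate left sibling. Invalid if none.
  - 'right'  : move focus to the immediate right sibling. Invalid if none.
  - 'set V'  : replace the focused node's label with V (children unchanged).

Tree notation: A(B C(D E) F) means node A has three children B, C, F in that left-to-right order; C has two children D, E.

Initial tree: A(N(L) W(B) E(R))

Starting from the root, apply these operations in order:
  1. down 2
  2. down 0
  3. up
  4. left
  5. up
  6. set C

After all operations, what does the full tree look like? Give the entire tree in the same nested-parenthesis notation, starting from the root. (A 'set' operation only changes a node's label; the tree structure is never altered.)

Step 1 (down 2): focus=E path=2 depth=1 children=['R'] left=['N', 'W'] right=[] parent=A
Step 2 (down 0): focus=R path=2/0 depth=2 children=[] left=[] right=[] parent=E
Step 3 (up): focus=E path=2 depth=1 children=['R'] left=['N', 'W'] right=[] parent=A
Step 4 (left): focus=W path=1 depth=1 children=['B'] left=['N'] right=['E'] parent=A
Step 5 (up): focus=A path=root depth=0 children=['N', 'W', 'E'] (at root)
Step 6 (set C): focus=C path=root depth=0 children=['N', 'W', 'E'] (at root)

Answer: C(N(L) W(B) E(R))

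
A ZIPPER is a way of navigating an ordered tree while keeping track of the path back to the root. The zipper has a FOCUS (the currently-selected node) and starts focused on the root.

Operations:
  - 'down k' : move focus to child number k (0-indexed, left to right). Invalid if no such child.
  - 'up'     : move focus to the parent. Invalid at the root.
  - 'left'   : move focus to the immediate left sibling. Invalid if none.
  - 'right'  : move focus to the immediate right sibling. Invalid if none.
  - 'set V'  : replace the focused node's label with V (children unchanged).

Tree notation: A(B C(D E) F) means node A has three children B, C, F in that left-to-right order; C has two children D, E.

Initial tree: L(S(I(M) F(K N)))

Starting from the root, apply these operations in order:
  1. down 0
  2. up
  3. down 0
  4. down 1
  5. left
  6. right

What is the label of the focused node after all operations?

Step 1 (down 0): focus=S path=0 depth=1 children=['I', 'F'] left=[] right=[] parent=L
Step 2 (up): focus=L path=root depth=0 children=['S'] (at root)
Step 3 (down 0): focus=S path=0 depth=1 children=['I', 'F'] left=[] right=[] parent=L
Step 4 (down 1): focus=F path=0/1 depth=2 children=['K', 'N'] left=['I'] right=[] parent=S
Step 5 (left): focus=I path=0/0 depth=2 children=['M'] left=[] right=['F'] parent=S
Step 6 (right): focus=F path=0/1 depth=2 children=['K', 'N'] left=['I'] right=[] parent=S

Answer: F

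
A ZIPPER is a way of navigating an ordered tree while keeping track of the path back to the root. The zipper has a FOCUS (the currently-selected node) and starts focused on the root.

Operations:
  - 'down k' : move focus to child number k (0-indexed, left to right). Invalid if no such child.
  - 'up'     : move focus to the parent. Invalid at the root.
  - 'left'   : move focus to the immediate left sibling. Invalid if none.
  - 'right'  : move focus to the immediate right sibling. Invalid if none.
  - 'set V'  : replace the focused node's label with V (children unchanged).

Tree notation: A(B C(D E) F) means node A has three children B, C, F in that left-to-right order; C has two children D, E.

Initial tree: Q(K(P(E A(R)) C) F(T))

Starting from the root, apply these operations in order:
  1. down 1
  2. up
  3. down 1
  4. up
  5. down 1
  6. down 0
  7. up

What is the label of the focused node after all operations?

Answer: F

Derivation:
Step 1 (down 1): focus=F path=1 depth=1 children=['T'] left=['K'] right=[] parent=Q
Step 2 (up): focus=Q path=root depth=0 children=['K', 'F'] (at root)
Step 3 (down 1): focus=F path=1 depth=1 children=['T'] left=['K'] right=[] parent=Q
Step 4 (up): focus=Q path=root depth=0 children=['K', 'F'] (at root)
Step 5 (down 1): focus=F path=1 depth=1 children=['T'] left=['K'] right=[] parent=Q
Step 6 (down 0): focus=T path=1/0 depth=2 children=[] left=[] right=[] parent=F
Step 7 (up): focus=F path=1 depth=1 children=['T'] left=['K'] right=[] parent=Q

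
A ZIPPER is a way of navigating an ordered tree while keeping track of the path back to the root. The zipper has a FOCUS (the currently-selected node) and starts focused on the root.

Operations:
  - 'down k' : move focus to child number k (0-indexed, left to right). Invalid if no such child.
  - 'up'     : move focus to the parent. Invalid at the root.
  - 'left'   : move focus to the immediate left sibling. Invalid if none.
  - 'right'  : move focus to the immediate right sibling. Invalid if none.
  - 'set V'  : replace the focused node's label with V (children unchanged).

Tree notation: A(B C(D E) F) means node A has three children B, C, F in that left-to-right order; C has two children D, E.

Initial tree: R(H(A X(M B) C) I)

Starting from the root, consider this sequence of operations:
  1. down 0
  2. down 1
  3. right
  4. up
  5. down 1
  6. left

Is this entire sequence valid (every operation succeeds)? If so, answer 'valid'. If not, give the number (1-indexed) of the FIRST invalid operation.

Answer: valid

Derivation:
Step 1 (down 0): focus=H path=0 depth=1 children=['A', 'X', 'C'] left=[] right=['I'] parent=R
Step 2 (down 1): focus=X path=0/1 depth=2 children=['M', 'B'] left=['A'] right=['C'] parent=H
Step 3 (right): focus=C path=0/2 depth=2 children=[] left=['A', 'X'] right=[] parent=H
Step 4 (up): focus=H path=0 depth=1 children=['A', 'X', 'C'] left=[] right=['I'] parent=R
Step 5 (down 1): focus=X path=0/1 depth=2 children=['M', 'B'] left=['A'] right=['C'] parent=H
Step 6 (left): focus=A path=0/0 depth=2 children=[] left=[] right=['X', 'C'] parent=H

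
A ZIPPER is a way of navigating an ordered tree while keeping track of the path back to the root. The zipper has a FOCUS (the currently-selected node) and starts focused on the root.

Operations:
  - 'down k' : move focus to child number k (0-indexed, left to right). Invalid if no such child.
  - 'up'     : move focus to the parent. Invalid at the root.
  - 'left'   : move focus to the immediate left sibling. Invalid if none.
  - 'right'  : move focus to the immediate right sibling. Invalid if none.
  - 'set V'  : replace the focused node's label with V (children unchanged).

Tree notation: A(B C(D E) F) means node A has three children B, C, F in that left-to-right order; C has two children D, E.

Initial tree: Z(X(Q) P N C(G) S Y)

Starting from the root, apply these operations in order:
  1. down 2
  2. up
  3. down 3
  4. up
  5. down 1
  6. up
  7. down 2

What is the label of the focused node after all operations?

Answer: N

Derivation:
Step 1 (down 2): focus=N path=2 depth=1 children=[] left=['X', 'P'] right=['C', 'S', 'Y'] parent=Z
Step 2 (up): focus=Z path=root depth=0 children=['X', 'P', 'N', 'C', 'S', 'Y'] (at root)
Step 3 (down 3): focus=C path=3 depth=1 children=['G'] left=['X', 'P', 'N'] right=['S', 'Y'] parent=Z
Step 4 (up): focus=Z path=root depth=0 children=['X', 'P', 'N', 'C', 'S', 'Y'] (at root)
Step 5 (down 1): focus=P path=1 depth=1 children=[] left=['X'] right=['N', 'C', 'S', 'Y'] parent=Z
Step 6 (up): focus=Z path=root depth=0 children=['X', 'P', 'N', 'C', 'S', 'Y'] (at root)
Step 7 (down 2): focus=N path=2 depth=1 children=[] left=['X', 'P'] right=['C', 'S', 'Y'] parent=Z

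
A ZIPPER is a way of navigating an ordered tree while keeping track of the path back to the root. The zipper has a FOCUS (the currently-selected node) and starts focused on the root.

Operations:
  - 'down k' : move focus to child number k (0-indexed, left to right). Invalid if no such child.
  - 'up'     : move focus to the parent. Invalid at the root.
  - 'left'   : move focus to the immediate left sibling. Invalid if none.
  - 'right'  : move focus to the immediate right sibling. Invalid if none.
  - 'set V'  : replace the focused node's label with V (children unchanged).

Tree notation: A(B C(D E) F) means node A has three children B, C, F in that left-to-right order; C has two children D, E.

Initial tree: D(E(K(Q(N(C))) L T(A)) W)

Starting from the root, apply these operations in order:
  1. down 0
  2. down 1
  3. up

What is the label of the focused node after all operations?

Step 1 (down 0): focus=E path=0 depth=1 children=['K', 'L', 'T'] left=[] right=['W'] parent=D
Step 2 (down 1): focus=L path=0/1 depth=2 children=[] left=['K'] right=['T'] parent=E
Step 3 (up): focus=E path=0 depth=1 children=['K', 'L', 'T'] left=[] right=['W'] parent=D

Answer: E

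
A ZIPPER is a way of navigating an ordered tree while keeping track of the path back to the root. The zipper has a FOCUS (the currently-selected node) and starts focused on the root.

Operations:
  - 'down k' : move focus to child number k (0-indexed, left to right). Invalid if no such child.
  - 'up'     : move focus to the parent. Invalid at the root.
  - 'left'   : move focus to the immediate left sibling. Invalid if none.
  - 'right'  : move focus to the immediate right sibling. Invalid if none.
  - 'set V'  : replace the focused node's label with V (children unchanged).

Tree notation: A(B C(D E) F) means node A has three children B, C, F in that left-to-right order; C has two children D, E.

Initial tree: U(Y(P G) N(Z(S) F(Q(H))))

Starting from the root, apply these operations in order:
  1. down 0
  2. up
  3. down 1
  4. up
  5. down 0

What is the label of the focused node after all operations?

Step 1 (down 0): focus=Y path=0 depth=1 children=['P', 'G'] left=[] right=['N'] parent=U
Step 2 (up): focus=U path=root depth=0 children=['Y', 'N'] (at root)
Step 3 (down 1): focus=N path=1 depth=1 children=['Z', 'F'] left=['Y'] right=[] parent=U
Step 4 (up): focus=U path=root depth=0 children=['Y', 'N'] (at root)
Step 5 (down 0): focus=Y path=0 depth=1 children=['P', 'G'] left=[] right=['N'] parent=U

Answer: Y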